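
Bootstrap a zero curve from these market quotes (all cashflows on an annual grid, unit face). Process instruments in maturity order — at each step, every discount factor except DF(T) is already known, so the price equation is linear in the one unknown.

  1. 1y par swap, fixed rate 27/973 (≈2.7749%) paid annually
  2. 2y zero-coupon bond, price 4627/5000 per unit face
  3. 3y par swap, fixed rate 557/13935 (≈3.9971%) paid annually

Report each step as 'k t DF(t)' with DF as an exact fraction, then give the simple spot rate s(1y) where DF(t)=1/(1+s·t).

1 1 973/1000
2 2 4627/5000
3 3 4443/5000
s(1y) = (1/(973/1000) − 1)/(1) = 27/973 ≈ 2.7749%

step 1 [1y] swap r/1=27/973: DF=(1 − 27/973·(0))/(1+27/973) = 973/1000 ≈ 0.973000
step 2 [2y] zero: DF = P = 4627/5000 ≈ 0.925400
step 3 [3y] swap r/1=557/13935: DF=(1 − 557/13935·(0.973000+0.925400))/(1+557/13935) = 4443/5000 ≈ 0.888600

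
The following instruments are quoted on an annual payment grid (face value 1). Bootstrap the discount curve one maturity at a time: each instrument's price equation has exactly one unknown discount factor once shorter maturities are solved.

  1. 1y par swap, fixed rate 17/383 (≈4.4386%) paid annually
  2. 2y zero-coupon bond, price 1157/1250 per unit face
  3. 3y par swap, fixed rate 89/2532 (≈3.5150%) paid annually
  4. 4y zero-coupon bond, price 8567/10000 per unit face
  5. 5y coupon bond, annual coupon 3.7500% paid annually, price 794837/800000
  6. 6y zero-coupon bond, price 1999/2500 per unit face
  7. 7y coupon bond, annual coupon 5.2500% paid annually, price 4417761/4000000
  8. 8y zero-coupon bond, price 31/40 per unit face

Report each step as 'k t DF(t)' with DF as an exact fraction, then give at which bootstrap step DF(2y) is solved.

step 1 [1y] swap r/1=17/383: DF=(1 − 17/383·(0))/(1+17/383) = 383/400 ≈ 0.957500
step 2 [2y] zero: DF = P = 1157/1250 ≈ 0.925600
step 3 [3y] swap r/1=89/2532: DF=(1 − 89/2532·(0.957500+0.925600))/(1+89/2532) = 9021/10000 ≈ 0.902100
step 4 [4y] zero: DF = P = 8567/10000 ≈ 0.856700
step 5 [5y] bond c/1=3/80: DF=(794837/800000 − 3/80·(0.957500+0.925600+0.902100+0.856700))/(1+3/80) = 413/500 ≈ 0.826000
step 6 [6y] zero: DF = P = 1999/2500 ≈ 0.799600
step 7 [7y] bond c/1=21/400: DF=(4417761/4000000 − 21/400·(0.957500+0.925600+0.902100+0.856700+0.826000+0.799600))/(1+21/400) = 3933/5000 ≈ 0.786600
step 8 [8y] zero: DF = P = 31/40 ≈ 0.775000

1 1 383/400
2 2 1157/1250
3 3 9021/10000
4 4 8567/10000
5 5 413/500
6 6 1999/2500
7 7 3933/5000
8 8 31/40
DF(2y) is solved at step 2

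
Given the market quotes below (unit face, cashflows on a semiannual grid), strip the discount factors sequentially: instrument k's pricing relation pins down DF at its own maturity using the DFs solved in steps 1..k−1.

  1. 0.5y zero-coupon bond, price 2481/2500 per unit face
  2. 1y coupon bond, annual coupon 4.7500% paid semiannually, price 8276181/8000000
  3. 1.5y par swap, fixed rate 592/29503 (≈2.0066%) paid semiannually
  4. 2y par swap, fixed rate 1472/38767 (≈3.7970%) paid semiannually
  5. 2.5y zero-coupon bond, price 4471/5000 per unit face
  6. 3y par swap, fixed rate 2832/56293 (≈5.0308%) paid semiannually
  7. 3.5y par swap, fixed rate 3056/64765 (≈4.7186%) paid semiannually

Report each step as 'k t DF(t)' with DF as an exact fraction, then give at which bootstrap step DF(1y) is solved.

step 1 [0.5y] zero: DF = P = 2481/2500 ≈ 0.992400
step 2 [1y] bond c/2=19/800: DF=(8276181/8000000 − 19/800·(0.992400))/(1+19/800) = 79/80 ≈ 0.987500
step 3 [1.5y] swap r/2=296/29503: DF=(1 − 296/29503·(0.992400+0.987500))/(1+296/29503) = 1213/1250 ≈ 0.970400
step 4 [2y] swap r/2=736/38767: DF=(1 − 736/38767·(0.992400+0.987500+0.970400))/(1+736/38767) = 579/625 ≈ 0.926400
step 5 [2.5y] zero: DF = P = 4471/5000 ≈ 0.894200
step 6 [3y] swap r/2=1416/56293: DF=(1 − 1416/56293·(0.992400+0.987500+0.970400+0.926400+0.894200))/(1+1416/56293) = 1073/1250 ≈ 0.858400
step 7 [3.5y] swap r/2=1528/64765: DF=(1 − 1528/64765·(0.992400+0.987500+0.970400+0.926400+0.894200+0.858400))/(1+1528/64765) = 1059/1250 ≈ 0.847200

1 1/2 2481/2500
2 1 79/80
3 3/2 1213/1250
4 2 579/625
5 5/2 4471/5000
6 3 1073/1250
7 7/2 1059/1250
DF(1y) is solved at step 2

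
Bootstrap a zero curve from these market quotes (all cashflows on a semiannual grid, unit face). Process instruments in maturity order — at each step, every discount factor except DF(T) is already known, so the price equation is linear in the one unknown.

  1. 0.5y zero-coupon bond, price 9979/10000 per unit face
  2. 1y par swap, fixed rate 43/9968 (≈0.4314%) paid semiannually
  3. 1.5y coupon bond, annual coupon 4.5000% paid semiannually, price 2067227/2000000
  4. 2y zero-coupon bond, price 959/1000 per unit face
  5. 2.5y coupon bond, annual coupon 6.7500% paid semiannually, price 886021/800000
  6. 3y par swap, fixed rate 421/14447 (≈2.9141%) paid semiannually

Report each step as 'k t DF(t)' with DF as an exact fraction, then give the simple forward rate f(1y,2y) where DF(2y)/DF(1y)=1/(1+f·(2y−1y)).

step 1 [0.5y] zero: DF = P = 9979/10000 ≈ 0.997900
step 2 [1y] swap r/2=43/19936: DF=(1 − 43/19936·(0.997900))/(1+43/19936) = 9957/10000 ≈ 0.995700
step 3 [1.5y] bond c/2=9/400: DF=(2067227/2000000 − 9/400·(0.997900+0.995700))/(1+9/400) = 967/1000 ≈ 0.967000
step 4 [2y] zero: DF = P = 959/1000 ≈ 0.959000
step 5 [2.5y] bond c/2=27/800: DF=(886021/800000 − 27/800·(0.997900+0.995700+0.967000+0.959000))/(1+27/800) = 4717/5000 ≈ 0.943400
step 6 [3y] swap r/2=421/28894: DF=(1 − 421/28894·(0.997900+0.995700+0.967000+0.959000+0.943400))/(1+421/28894) = 4579/5000 ≈ 0.915800

1 1/2 9979/10000
2 1 9957/10000
3 3/2 967/1000
4 2 959/1000
5 5/2 4717/5000
6 3 4579/5000
f(1y,2y) = ((9957/10000)/(959/1000) − 1)/(1) = 367/9590 ≈ 3.8269%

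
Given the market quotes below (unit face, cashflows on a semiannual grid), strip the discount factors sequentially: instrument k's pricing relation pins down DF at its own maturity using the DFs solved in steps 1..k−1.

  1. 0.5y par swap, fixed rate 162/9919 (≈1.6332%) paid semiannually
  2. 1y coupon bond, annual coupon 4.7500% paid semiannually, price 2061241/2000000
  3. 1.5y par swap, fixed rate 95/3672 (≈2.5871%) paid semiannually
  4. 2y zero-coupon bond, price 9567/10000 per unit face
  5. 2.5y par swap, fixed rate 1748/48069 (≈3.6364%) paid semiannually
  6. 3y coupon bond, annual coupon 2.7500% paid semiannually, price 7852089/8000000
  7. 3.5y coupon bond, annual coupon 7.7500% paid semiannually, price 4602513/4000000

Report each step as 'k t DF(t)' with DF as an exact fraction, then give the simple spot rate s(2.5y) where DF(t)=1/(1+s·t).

1 1/2 9919/10000
2 1 9837/10000
3 3/2 481/500
4 2 9567/10000
5 5/2 4563/5000
6 3 903/1000
7 7/2 8947/10000
s(2.5y) = (1/(4563/5000) − 1)/(5/2) = 874/22815 ≈ 3.8308%

step 1 [0.5y] swap r/2=81/9919: DF=(1 − 81/9919·(0))/(1+81/9919) = 9919/10000 ≈ 0.991900
step 2 [1y] bond c/2=19/800: DF=(2061241/2000000 − 19/800·(0.991900))/(1+19/800) = 9837/10000 ≈ 0.983700
step 3 [1.5y] swap r/2=95/7344: DF=(1 − 95/7344·(0.991900+0.983700))/(1+95/7344) = 481/500 ≈ 0.962000
step 4 [2y] zero: DF = P = 9567/10000 ≈ 0.956700
step 5 [2.5y] swap r/2=874/48069: DF=(1 − 874/48069·(0.991900+0.983700+0.962000+0.956700))/(1+874/48069) = 4563/5000 ≈ 0.912600
step 6 [3y] bond c/2=11/800: DF=(7852089/8000000 − 11/800·(0.991900+0.983700+0.962000+0.956700+0.912600))/(1+11/800) = 903/1000 ≈ 0.903000
step 7 [3.5y] bond c/2=31/800: DF=(4602513/4000000 − 31/800·(0.991900+0.983700+0.962000+0.956700+0.912600+0.903000))/(1+31/800) = 8947/10000 ≈ 0.894700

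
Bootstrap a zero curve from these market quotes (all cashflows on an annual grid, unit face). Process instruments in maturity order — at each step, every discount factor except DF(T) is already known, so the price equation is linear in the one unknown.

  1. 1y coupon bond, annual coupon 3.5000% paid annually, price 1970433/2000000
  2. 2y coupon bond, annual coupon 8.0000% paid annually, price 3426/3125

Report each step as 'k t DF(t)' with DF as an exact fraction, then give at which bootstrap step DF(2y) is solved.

step 1 [1y] bond c/1=7/200: DF=(1970433/2000000 − 7/200·(0))/(1+7/200) = 9519/10000 ≈ 0.951900
step 2 [2y] bond c/1=2/25: DF=(3426/3125 − 2/25·(0.951900))/(1+2/25) = 4723/5000 ≈ 0.944600

1 1 9519/10000
2 2 4723/5000
DF(2y) is solved at step 2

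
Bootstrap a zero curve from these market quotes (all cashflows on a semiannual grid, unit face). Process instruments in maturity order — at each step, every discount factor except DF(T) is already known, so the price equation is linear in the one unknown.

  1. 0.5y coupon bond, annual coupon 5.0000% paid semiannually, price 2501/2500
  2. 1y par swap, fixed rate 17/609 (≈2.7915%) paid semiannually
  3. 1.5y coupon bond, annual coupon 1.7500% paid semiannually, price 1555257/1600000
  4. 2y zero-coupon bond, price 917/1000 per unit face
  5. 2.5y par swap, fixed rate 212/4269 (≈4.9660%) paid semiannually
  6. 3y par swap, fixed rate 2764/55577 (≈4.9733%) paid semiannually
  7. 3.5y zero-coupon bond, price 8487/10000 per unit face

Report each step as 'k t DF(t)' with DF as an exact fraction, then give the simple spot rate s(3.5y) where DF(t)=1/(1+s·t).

step 1 [0.5y] bond c/2=1/40: DF=(2501/2500 − 1/40·(0))/(1+1/40) = 122/125 ≈ 0.976000
step 2 [1y] swap r/2=17/1218: DF=(1 − 17/1218·(0.976000))/(1+17/1218) = 608/625 ≈ 0.972800
step 3 [1.5y] bond c/2=7/800: DF=(1555257/1600000 − 7/800·(0.976000+0.972800))/(1+7/800) = 9467/10000 ≈ 0.946700
step 4 [2y] zero: DF = P = 917/1000 ≈ 0.917000
step 5 [2.5y] swap r/2=106/4269: DF=(1 − 106/4269·(0.976000+0.972800+0.946700+0.917000))/(1+106/4269) = 4417/5000 ≈ 0.883400
step 6 [3y] swap r/2=1382/55577: DF=(1 − 1382/55577·(0.976000+0.972800+0.946700+0.917000+0.883400))/(1+1382/55577) = 4309/5000 ≈ 0.861800
step 7 [3.5y] zero: DF = P = 8487/10000 ≈ 0.848700

1 1/2 122/125
2 1 608/625
3 3/2 9467/10000
4 2 917/1000
5 5/2 4417/5000
6 3 4309/5000
7 7/2 8487/10000
s(3.5y) = (1/(8487/10000) − 1)/(7/2) = 3026/59409 ≈ 5.0935%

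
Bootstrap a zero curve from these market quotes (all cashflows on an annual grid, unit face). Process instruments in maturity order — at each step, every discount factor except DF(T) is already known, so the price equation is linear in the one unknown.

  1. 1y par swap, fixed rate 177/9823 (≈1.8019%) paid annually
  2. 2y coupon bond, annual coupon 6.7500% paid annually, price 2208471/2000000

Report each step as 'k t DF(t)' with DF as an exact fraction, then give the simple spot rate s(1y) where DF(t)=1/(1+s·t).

step 1 [1y] swap r/1=177/9823: DF=(1 − 177/9823·(0))/(1+177/9823) = 9823/10000 ≈ 0.982300
step 2 [2y] bond c/1=27/400: DF=(2208471/2000000 − 27/400·(0.982300))/(1+27/400) = 9723/10000 ≈ 0.972300

1 1 9823/10000
2 2 9723/10000
s(1y) = (1/(9823/10000) − 1)/(1) = 177/9823 ≈ 1.8019%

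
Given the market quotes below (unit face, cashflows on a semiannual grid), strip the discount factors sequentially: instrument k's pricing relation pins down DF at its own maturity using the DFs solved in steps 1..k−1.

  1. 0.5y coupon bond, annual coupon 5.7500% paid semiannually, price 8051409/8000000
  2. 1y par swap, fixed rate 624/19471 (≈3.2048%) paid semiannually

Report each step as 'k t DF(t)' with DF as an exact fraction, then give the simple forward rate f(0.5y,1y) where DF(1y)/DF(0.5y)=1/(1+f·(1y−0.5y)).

step 1 [0.5y] bond c/2=23/800: DF=(8051409/8000000 − 23/800·(0))/(1+23/800) = 9783/10000 ≈ 0.978300
step 2 [1y] swap r/2=312/19471: DF=(1 − 312/19471·(0.978300))/(1+312/19471) = 1211/1250 ≈ 0.968800

1 1/2 9783/10000
2 1 1211/1250
f(0.5y,1y) = ((9783/10000)/(1211/1250) − 1)/(1/2) = 95/4844 ≈ 1.9612%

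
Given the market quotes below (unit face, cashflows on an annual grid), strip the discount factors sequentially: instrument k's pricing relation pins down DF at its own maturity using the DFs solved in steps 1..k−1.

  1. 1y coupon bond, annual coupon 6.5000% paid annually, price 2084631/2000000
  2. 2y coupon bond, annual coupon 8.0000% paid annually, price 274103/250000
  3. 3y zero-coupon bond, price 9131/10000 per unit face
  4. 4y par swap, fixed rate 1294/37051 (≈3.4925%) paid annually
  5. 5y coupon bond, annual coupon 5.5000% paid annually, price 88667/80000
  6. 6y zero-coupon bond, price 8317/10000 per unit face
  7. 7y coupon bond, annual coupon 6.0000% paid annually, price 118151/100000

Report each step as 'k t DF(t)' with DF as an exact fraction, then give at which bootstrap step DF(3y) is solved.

1 1 9787/10000
2 2 9427/10000
3 3 9131/10000
4 4 4353/5000
5 5 4287/5000
6 6 8317/10000
7 7 8093/10000
DF(3y) is solved at step 3

step 1 [1y] bond c/1=13/200: DF=(2084631/2000000 − 13/200·(0))/(1+13/200) = 9787/10000 ≈ 0.978700
step 2 [2y] bond c/1=2/25: DF=(274103/250000 − 2/25·(0.978700))/(1+2/25) = 9427/10000 ≈ 0.942700
step 3 [3y] zero: DF = P = 9131/10000 ≈ 0.913100
step 4 [4y] swap r/1=1294/37051: DF=(1 − 1294/37051·(0.978700+0.942700+0.913100))/(1+1294/37051) = 4353/5000 ≈ 0.870600
step 5 [5y] bond c/1=11/200: DF=(88667/80000 − 11/200·(0.978700+0.942700+0.913100+0.870600))/(1+11/200) = 4287/5000 ≈ 0.857400
step 6 [6y] zero: DF = P = 8317/10000 ≈ 0.831700
step 7 [7y] bond c/1=3/50: DF=(118151/100000 − 3/50·(0.978700+0.942700+0.913100+0.870600+0.857400+0.831700))/(1+3/50) = 8093/10000 ≈ 0.809300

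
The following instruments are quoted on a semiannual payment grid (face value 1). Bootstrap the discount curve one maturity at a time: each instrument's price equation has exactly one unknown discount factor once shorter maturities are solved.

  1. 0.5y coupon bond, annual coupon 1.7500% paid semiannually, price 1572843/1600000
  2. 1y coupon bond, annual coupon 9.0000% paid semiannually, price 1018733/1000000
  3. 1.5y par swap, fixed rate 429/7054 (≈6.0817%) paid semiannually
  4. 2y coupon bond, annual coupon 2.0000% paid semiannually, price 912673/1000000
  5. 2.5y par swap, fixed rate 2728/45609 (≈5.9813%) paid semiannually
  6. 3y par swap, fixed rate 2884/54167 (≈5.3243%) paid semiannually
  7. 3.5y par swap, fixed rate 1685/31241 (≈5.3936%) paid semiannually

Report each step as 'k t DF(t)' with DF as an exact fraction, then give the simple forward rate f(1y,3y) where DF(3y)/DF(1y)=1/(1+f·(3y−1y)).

1 1/2 1949/2000
2 1 9329/10000
3 3/2 4571/5000
4 2 8757/10000
5 5/2 2159/2500
6 3 4279/5000
7 7/2 1663/2000
f(1y,3y) = ((9329/10000)/(4279/5000) − 1)/(2) = 771/17116 ≈ 4.5046%

step 1 [0.5y] bond c/2=7/800: DF=(1572843/1600000 − 7/800·(0))/(1+7/800) = 1949/2000 ≈ 0.974500
step 2 [1y] bond c/2=9/200: DF=(1018733/1000000 − 9/200·(0.974500))/(1+9/200) = 9329/10000 ≈ 0.932900
step 3 [1.5y] swap r/2=429/14108: DF=(1 − 429/14108·(0.974500+0.932900))/(1+429/14108) = 4571/5000 ≈ 0.914200
step 4 [2y] bond c/2=1/100: DF=(912673/1000000 − 1/100·(0.974500+0.932900+0.914200))/(1+1/100) = 8757/10000 ≈ 0.875700
step 5 [2.5y] swap r/2=1364/45609: DF=(1 − 1364/45609·(0.974500+0.932900+0.914200+0.875700))/(1+1364/45609) = 2159/2500 ≈ 0.863600
step 6 [3y] swap r/2=1442/54167: DF=(1 − 1442/54167·(0.974500+0.932900+0.914200+0.875700+0.863600))/(1+1442/54167) = 4279/5000 ≈ 0.855800
step 7 [3.5y] swap r/2=1685/62482: DF=(1 − 1685/62482·(0.974500+0.932900+0.914200+0.875700+0.863600+0.855800))/(1+1685/62482) = 1663/2000 ≈ 0.831500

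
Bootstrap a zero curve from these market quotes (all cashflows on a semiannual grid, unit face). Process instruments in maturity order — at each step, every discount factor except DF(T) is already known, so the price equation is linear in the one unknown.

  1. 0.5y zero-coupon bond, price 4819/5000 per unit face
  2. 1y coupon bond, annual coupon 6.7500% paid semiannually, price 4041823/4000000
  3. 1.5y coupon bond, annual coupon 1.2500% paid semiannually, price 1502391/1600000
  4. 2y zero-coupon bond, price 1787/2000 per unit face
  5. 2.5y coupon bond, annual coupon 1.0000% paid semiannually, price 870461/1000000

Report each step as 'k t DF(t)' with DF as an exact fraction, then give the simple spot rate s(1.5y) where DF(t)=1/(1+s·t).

step 1 [0.5y] zero: DF = P = 4819/5000 ≈ 0.963800
step 2 [1y] bond c/2=27/800: DF=(4041823/4000000 − 27/800·(0.963800))/(1+27/800) = 473/500 ≈ 0.946000
step 3 [1.5y] bond c/2=1/160: DF=(1502391/1600000 − 1/160·(0.963800+0.946000))/(1+1/160) = 9213/10000 ≈ 0.921300
step 4 [2y] zero: DF = P = 1787/2000 ≈ 0.893500
step 5 [2.5y] bond c/2=1/200: DF=(870461/1000000 − 1/200·(0.963800+0.946000+0.921300+0.893500))/(1+1/200) = 2119/2500 ≈ 0.847600

1 1/2 4819/5000
2 1 473/500
3 3/2 9213/10000
4 2 1787/2000
5 5/2 2119/2500
s(1.5y) = (1/(9213/10000) − 1)/(3/2) = 1574/27639 ≈ 5.6949%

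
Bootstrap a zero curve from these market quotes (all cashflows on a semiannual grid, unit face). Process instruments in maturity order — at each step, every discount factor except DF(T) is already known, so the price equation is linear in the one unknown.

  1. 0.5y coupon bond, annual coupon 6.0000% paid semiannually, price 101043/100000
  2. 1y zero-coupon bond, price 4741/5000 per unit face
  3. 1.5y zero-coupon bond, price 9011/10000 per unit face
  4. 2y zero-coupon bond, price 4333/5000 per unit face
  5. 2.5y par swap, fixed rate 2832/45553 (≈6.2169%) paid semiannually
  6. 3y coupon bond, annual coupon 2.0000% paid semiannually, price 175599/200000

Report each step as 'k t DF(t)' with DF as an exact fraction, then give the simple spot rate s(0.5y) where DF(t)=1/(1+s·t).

1 1/2 981/1000
2 1 4741/5000
3 3/2 9011/10000
4 2 4333/5000
5 5/2 1073/1250
6 3 4121/5000
s(0.5y) = (1/(981/1000) − 1)/(1/2) = 38/981 ≈ 3.8736%

step 1 [0.5y] bond c/2=3/100: DF=(101043/100000 − 3/100·(0))/(1+3/100) = 981/1000 ≈ 0.981000
step 2 [1y] zero: DF = P = 4741/5000 ≈ 0.948200
step 3 [1.5y] zero: DF = P = 9011/10000 ≈ 0.901100
step 4 [2y] zero: DF = P = 4333/5000 ≈ 0.866600
step 5 [2.5y] swap r/2=1416/45553: DF=(1 − 1416/45553·(0.981000+0.948200+0.901100+0.866600))/(1+1416/45553) = 1073/1250 ≈ 0.858400
step 6 [3y] bond c/2=1/100: DF=(175599/200000 − 1/100·(0.981000+0.948200+0.901100+0.866600+0.858400))/(1+1/100) = 4121/5000 ≈ 0.824200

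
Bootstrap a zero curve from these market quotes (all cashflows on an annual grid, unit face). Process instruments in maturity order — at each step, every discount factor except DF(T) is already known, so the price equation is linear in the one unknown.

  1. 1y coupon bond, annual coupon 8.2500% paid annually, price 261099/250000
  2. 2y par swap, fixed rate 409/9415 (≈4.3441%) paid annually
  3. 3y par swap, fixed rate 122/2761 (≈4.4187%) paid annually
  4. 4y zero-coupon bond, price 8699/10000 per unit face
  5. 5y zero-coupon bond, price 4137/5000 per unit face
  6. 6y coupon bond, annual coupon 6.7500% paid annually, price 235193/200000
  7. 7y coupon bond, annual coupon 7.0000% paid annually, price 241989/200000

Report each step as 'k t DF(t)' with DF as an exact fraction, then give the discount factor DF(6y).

step 1 [1y] bond c/1=33/400: DF=(261099/250000 − 33/400·(0))/(1+33/400) = 603/625 ≈ 0.964800
step 2 [2y] swap r/1=409/9415: DF=(1 − 409/9415·(0.964800))/(1+409/9415) = 4591/5000 ≈ 0.918200
step 3 [3y] swap r/1=122/2761: DF=(1 − 122/2761·(0.964800+0.918200))/(1+122/2761) = 439/500 ≈ 0.878000
step 4 [4y] zero: DF = P = 8699/10000 ≈ 0.869900
step 5 [5y] zero: DF = P = 4137/5000 ≈ 0.827400
step 6 [6y] bond c/1=27/400: DF=(235193/200000 − 27/400·(0.964800+0.918200+0.878000+0.869900+0.827400))/(1+27/400) = 8197/10000 ≈ 0.819700
step 7 [7y] bond c/1=7/100: DF=(241989/200000 − 7/100·(0.964800+0.918200+0.878000+0.869900+0.827400+0.819700))/(1+7/100) = 1571/2000 ≈ 0.785500

1 1 603/625
2 2 4591/5000
3 3 439/500
4 4 8699/10000
5 5 4137/5000
6 6 8197/10000
7 7 1571/2000
DF(6y) = 8197/10000 ≈ 0.819700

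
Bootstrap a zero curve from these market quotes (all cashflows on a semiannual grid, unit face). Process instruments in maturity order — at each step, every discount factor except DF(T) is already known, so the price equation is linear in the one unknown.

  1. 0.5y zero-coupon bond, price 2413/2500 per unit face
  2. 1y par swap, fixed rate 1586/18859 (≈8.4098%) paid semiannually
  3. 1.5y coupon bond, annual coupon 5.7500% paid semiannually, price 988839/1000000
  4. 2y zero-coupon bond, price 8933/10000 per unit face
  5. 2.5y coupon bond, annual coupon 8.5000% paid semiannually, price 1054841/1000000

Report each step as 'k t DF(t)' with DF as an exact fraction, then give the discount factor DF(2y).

1 1/2 2413/2500
2 1 9207/10000
3 3/2 1817/2000
4 2 8933/10000
5 5/2 1723/2000
DF(2y) = 8933/10000 ≈ 0.893300

step 1 [0.5y] zero: DF = P = 2413/2500 ≈ 0.965200
step 2 [1y] swap r/2=793/18859: DF=(1 − 793/18859·(0.965200))/(1+793/18859) = 9207/10000 ≈ 0.920700
step 3 [1.5y] bond c/2=23/800: DF=(988839/1000000 − 23/800·(0.965200+0.920700))/(1+23/800) = 1817/2000 ≈ 0.908500
step 4 [2y] zero: DF = P = 8933/10000 ≈ 0.893300
step 5 [2.5y] bond c/2=17/400: DF=(1054841/1000000 − 17/400·(0.965200+0.920700+0.908500+0.893300))/(1+17/400) = 1723/2000 ≈ 0.861500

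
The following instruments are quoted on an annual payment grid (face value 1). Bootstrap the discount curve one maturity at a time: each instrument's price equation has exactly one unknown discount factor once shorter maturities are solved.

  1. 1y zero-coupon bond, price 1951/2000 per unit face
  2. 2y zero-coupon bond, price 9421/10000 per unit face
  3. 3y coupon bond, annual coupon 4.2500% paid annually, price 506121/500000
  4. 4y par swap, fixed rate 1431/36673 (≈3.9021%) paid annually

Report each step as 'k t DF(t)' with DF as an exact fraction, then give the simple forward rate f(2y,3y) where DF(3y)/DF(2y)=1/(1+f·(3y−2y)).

1 1 1951/2000
2 2 9421/10000
3 3 558/625
4 4 8569/10000
f(2y,3y) = ((9421/10000)/(558/625) − 1)/(1) = 493/8928 ≈ 5.5220%

step 1 [1y] zero: DF = P = 1951/2000 ≈ 0.975500
step 2 [2y] zero: DF = P = 9421/10000 ≈ 0.942100
step 3 [3y] bond c/1=17/400: DF=(506121/500000 − 17/400·(0.975500+0.942100))/(1+17/400) = 558/625 ≈ 0.892800
step 4 [4y] swap r/1=1431/36673: DF=(1 − 1431/36673·(0.975500+0.942100+0.892800))/(1+1431/36673) = 8569/10000 ≈ 0.856900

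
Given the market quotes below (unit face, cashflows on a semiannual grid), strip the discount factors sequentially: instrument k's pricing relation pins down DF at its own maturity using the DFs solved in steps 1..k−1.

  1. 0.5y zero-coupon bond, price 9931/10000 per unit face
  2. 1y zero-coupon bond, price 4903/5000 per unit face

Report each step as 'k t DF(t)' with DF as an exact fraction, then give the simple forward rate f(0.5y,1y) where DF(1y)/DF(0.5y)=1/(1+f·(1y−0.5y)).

1 1/2 9931/10000
2 1 4903/5000
f(0.5y,1y) = ((9931/10000)/(4903/5000) − 1)/(1/2) = 125/4903 ≈ 2.5495%

step 1 [0.5y] zero: DF = P = 9931/10000 ≈ 0.993100
step 2 [1y] zero: DF = P = 4903/5000 ≈ 0.980600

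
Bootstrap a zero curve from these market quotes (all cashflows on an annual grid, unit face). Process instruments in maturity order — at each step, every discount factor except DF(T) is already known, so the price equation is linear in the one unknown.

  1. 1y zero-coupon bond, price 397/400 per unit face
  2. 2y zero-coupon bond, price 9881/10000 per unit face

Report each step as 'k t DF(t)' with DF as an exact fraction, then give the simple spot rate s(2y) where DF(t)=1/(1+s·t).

1 1 397/400
2 2 9881/10000
s(2y) = (1/(9881/10000) − 1)/(2) = 119/19762 ≈ 0.6022%

step 1 [1y] zero: DF = P = 397/400 ≈ 0.992500
step 2 [2y] zero: DF = P = 9881/10000 ≈ 0.988100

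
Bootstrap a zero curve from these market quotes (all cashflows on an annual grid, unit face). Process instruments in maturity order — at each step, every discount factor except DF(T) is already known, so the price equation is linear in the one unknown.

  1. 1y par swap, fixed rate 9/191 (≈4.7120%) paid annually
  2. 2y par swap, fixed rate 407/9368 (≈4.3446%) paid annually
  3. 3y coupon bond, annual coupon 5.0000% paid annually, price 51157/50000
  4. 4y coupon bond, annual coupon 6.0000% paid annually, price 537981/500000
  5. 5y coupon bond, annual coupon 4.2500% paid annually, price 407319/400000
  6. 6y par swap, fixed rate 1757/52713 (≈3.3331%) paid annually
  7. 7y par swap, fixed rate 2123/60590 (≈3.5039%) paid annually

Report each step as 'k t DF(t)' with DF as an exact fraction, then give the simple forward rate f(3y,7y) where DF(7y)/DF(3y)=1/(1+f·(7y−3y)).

step 1 [1y] swap r/1=9/191: DF=(1 − 9/191·(0))/(1+9/191) = 191/200 ≈ 0.955000
step 2 [2y] swap r/1=407/9368: DF=(1 − 407/9368·(0.955000))/(1+407/9368) = 4593/5000 ≈ 0.918600
step 3 [3y] bond c/1=1/20: DF=(51157/50000 − 1/20·(0.955000+0.918600))/(1+1/20) = 2213/2500 ≈ 0.885200
step 4 [4y] bond c/1=3/50: DF=(537981/500000 − 3/50·(0.955000+0.918600+0.885200))/(1+3/50) = 8589/10000 ≈ 0.858900
step 5 [5y] bond c/1=17/400: DF=(407319/400000 − 17/400·(0.955000+0.918600+0.885200+0.858900))/(1+17/400) = 8293/10000 ≈ 0.829300
step 6 [6y] swap r/1=1757/52713: DF=(1 − 1757/52713·(0.955000+0.918600+0.885200+0.858900+0.829300))/(1+1757/52713) = 8243/10000 ≈ 0.824300
step 7 [7y] swap r/1=2123/60590: DF=(1 − 2123/60590·(0.955000+0.918600+0.885200+0.858900+0.829300+0.824300))/(1+2123/60590) = 7877/10000 ≈ 0.787700

1 1 191/200
2 2 4593/5000
3 3 2213/2500
4 4 8589/10000
5 5 8293/10000
6 6 8243/10000
7 7 7877/10000
f(3y,7y) = ((2213/2500)/(7877/10000) − 1)/(4) = 975/31508 ≈ 3.0945%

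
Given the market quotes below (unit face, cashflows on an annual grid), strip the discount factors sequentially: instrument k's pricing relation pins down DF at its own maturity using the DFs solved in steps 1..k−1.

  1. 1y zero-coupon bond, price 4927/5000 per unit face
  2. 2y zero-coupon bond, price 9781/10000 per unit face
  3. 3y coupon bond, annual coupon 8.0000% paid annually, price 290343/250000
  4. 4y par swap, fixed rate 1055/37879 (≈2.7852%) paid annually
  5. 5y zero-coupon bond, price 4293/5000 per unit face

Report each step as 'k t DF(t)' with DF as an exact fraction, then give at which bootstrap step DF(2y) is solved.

step 1 [1y] zero: DF = P = 4927/5000 ≈ 0.985400
step 2 [2y] zero: DF = P = 9781/10000 ≈ 0.978100
step 3 [3y] bond c/1=2/25: DF=(290343/250000 − 2/25·(0.985400+0.978100))/(1+2/25) = 9299/10000 ≈ 0.929900
step 4 [4y] swap r/1=1055/37879: DF=(1 − 1055/37879·(0.985400+0.978100+0.929900))/(1+1055/37879) = 1789/2000 ≈ 0.894500
step 5 [5y] zero: DF = P = 4293/5000 ≈ 0.858600

1 1 4927/5000
2 2 9781/10000
3 3 9299/10000
4 4 1789/2000
5 5 4293/5000
DF(2y) is solved at step 2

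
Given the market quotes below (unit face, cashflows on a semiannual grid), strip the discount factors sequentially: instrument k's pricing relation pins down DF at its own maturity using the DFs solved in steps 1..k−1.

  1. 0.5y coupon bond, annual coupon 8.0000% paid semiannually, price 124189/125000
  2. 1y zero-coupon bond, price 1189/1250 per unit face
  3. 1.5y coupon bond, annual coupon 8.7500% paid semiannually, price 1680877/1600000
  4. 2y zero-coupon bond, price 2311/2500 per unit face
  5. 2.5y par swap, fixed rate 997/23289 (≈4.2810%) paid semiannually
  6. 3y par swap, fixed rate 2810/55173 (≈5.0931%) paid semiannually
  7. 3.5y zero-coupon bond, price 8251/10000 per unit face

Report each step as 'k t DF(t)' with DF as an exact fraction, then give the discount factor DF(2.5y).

step 1 [0.5y] bond c/2=1/25: DF=(124189/125000 − 1/25·(0))/(1+1/25) = 9553/10000 ≈ 0.955300
step 2 [1y] zero: DF = P = 1189/1250 ≈ 0.951200
step 3 [1.5y] bond c/2=7/160: DF=(1680877/1600000 − 7/160·(0.955300+0.951200))/(1+7/160) = 4633/5000 ≈ 0.926600
step 4 [2y] zero: DF = P = 2311/2500 ≈ 0.924400
step 5 [2.5y] swap r/2=997/46578: DF=(1 − 997/46578·(0.955300+0.951200+0.926600+0.924400))/(1+997/46578) = 9003/10000 ≈ 0.900300
step 6 [3y] swap r/2=1405/55173: DF=(1 − 1405/55173·(0.955300+0.951200+0.926600+0.924400+0.900300))/(1+1405/55173) = 1719/2000 ≈ 0.859500
step 7 [3.5y] zero: DF = P = 8251/10000 ≈ 0.825100

1 1/2 9553/10000
2 1 1189/1250
3 3/2 4633/5000
4 2 2311/2500
5 5/2 9003/10000
6 3 1719/2000
7 7/2 8251/10000
DF(2.5y) = 9003/10000 ≈ 0.900300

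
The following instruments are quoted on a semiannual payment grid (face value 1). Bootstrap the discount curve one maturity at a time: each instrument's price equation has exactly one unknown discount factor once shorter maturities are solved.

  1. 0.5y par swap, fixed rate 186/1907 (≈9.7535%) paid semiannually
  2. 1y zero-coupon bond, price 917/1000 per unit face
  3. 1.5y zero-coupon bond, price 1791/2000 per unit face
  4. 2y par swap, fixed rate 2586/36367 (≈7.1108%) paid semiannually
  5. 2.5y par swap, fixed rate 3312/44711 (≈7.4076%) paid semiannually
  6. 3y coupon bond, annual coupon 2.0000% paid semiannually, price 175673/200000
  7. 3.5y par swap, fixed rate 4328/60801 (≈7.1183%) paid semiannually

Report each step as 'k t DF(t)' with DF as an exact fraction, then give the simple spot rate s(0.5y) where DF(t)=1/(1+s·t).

step 1 [0.5y] swap r/2=93/1907: DF=(1 − 93/1907·(0))/(1+93/1907) = 1907/2000 ≈ 0.953500
step 2 [1y] zero: DF = P = 917/1000 ≈ 0.917000
step 3 [1.5y] zero: DF = P = 1791/2000 ≈ 0.895500
step 4 [2y] swap r/2=1293/36367: DF=(1 − 1293/36367·(0.953500+0.917000+0.895500))/(1+1293/36367) = 8707/10000 ≈ 0.870700
step 5 [2.5y] swap r/2=1656/44711: DF=(1 − 1656/44711·(0.953500+0.917000+0.895500+0.870700))/(1+1656/44711) = 1043/1250 ≈ 0.834400
step 6 [3y] bond c/2=1/100: DF=(175673/200000 − 1/100·(0.953500+0.917000+0.895500+0.870700+0.834400))/(1+1/100) = 4127/5000 ≈ 0.825400
step 7 [3.5y] swap r/2=2164/60801: DF=(1 − 2164/60801·(0.953500+0.917000+0.895500+0.870700+0.834400+0.825400))/(1+2164/60801) = 1959/2500 ≈ 0.783600

1 1/2 1907/2000
2 1 917/1000
3 3/2 1791/2000
4 2 8707/10000
5 5/2 1043/1250
6 3 4127/5000
7 7/2 1959/2500
s(0.5y) = (1/(1907/2000) − 1)/(1/2) = 186/1907 ≈ 9.7535%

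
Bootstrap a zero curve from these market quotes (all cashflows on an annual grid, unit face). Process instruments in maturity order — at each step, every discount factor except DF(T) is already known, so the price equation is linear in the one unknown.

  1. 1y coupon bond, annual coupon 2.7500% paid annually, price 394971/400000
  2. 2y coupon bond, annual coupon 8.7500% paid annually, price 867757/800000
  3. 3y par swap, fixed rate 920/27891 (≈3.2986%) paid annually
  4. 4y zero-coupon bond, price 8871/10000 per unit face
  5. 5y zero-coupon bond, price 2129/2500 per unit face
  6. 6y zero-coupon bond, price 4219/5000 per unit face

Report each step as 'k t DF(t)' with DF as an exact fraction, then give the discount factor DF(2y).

1 1 961/1000
2 2 9201/10000
3 3 227/250
4 4 8871/10000
5 5 2129/2500
6 6 4219/5000
DF(2y) = 9201/10000 ≈ 0.920100

step 1 [1y] bond c/1=11/400: DF=(394971/400000 − 11/400·(0))/(1+11/400) = 961/1000 ≈ 0.961000
step 2 [2y] bond c/1=7/80: DF=(867757/800000 − 7/80·(0.961000))/(1+7/80) = 9201/10000 ≈ 0.920100
step 3 [3y] swap r/1=920/27891: DF=(1 − 920/27891·(0.961000+0.920100))/(1+920/27891) = 227/250 ≈ 0.908000
step 4 [4y] zero: DF = P = 8871/10000 ≈ 0.887100
step 5 [5y] zero: DF = P = 2129/2500 ≈ 0.851600
step 6 [6y] zero: DF = P = 4219/5000 ≈ 0.843800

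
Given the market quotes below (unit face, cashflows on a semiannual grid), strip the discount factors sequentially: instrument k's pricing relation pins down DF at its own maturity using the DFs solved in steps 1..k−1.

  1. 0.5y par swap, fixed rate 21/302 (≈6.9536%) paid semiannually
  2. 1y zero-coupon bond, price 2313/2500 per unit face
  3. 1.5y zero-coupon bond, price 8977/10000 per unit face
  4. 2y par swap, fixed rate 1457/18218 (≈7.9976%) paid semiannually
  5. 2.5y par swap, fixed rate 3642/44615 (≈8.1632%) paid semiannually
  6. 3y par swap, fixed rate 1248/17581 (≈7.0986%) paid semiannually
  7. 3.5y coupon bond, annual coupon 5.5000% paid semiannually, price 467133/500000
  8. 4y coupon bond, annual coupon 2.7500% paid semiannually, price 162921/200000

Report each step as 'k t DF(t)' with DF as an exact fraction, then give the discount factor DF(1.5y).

step 1 [0.5y] swap r/2=21/604: DF=(1 − 21/604·(0))/(1+21/604) = 604/625 ≈ 0.966400
step 2 [1y] zero: DF = P = 2313/2500 ≈ 0.925200
step 3 [1.5y] zero: DF = P = 8977/10000 ≈ 0.897700
step 4 [2y] swap r/2=1457/36436: DF=(1 − 1457/36436·(0.966400+0.925200+0.897700))/(1+1457/36436) = 8543/10000 ≈ 0.854300
step 5 [2.5y] swap r/2=1821/44615: DF=(1 − 1821/44615·(0.966400+0.925200+0.897700+0.854300))/(1+1821/44615) = 8179/10000 ≈ 0.817900
step 6 [3y] swap r/2=624/17581: DF=(1 − 624/17581·(0.966400+0.925200+0.897700+0.854300+0.817900))/(1+624/17581) = 508/625 ≈ 0.812800
step 7 [3.5y] bond c/2=11/400: DF=(467133/500000 − 11/400·(0.966400+0.925200+0.897700+0.854300+0.817900+0.812800))/(1+11/400) = 7681/10000 ≈ 0.768100
step 8 [4y] bond c/2=11/800: DF=(162921/200000 − 11/800·(0.966400+0.925200+0.897700+0.854300+0.817900+0.812800+0.768100))/(1+11/800) = 451/625 ≈ 0.721600

1 1/2 604/625
2 1 2313/2500
3 3/2 8977/10000
4 2 8543/10000
5 5/2 8179/10000
6 3 508/625
7 7/2 7681/10000
8 4 451/625
DF(1.5y) = 8977/10000 ≈ 0.897700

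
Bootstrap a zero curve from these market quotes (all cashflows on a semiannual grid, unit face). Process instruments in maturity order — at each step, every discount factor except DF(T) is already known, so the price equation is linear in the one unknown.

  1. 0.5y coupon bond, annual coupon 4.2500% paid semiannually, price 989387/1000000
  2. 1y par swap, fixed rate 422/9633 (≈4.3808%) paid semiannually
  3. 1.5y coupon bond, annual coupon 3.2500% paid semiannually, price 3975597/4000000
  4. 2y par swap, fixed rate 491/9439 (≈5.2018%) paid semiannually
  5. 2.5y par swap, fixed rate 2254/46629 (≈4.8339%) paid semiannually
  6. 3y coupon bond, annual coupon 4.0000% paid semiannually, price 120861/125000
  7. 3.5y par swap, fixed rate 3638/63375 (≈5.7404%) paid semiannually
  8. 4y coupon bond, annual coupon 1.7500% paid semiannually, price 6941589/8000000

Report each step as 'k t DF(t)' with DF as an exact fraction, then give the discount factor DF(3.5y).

step 1 [0.5y] bond c/2=17/800: DF=(989387/1000000 − 17/800·(0))/(1+17/800) = 1211/1250 ≈ 0.968800
step 2 [1y] swap r/2=211/9633: DF=(1 − 211/9633·(0.968800))/(1+211/9633) = 4789/5000 ≈ 0.957800
step 3 [1.5y] bond c/2=13/800: DF=(3975597/4000000 − 13/800·(0.968800+0.957800))/(1+13/800) = 592/625 ≈ 0.947200
step 4 [2y] swap r/2=491/18878: DF=(1 − 491/18878·(0.968800+0.957800+0.947200))/(1+491/18878) = 4509/5000 ≈ 0.901800
step 5 [2.5y] swap r/2=1127/46629: DF=(1 − 1127/46629·(0.968800+0.957800+0.947200+0.901800))/(1+1127/46629) = 8873/10000 ≈ 0.887300
step 6 [3y] bond c/2=1/50: DF=(120861/125000 − 1/50·(0.968800+0.957800+0.947200+0.901800+0.887300))/(1+1/50) = 1713/2000 ≈ 0.856500
step 7 [3.5y] swap r/2=1819/63375: DF=(1 − 1819/63375·(0.968800+0.957800+0.947200+0.901800+0.887300+0.856500))/(1+1819/63375) = 8181/10000 ≈ 0.818100
step 8 [4y] bond c/2=7/800: DF=(6941589/8000000 − 7/800·(0.968800+0.957800+0.947200+0.901800+0.887300+0.856500+0.818100))/(1+7/800) = 2013/2500 ≈ 0.805200

1 1/2 1211/1250
2 1 4789/5000
3 3/2 592/625
4 2 4509/5000
5 5/2 8873/10000
6 3 1713/2000
7 7/2 8181/10000
8 4 2013/2500
DF(3.5y) = 8181/10000 ≈ 0.818100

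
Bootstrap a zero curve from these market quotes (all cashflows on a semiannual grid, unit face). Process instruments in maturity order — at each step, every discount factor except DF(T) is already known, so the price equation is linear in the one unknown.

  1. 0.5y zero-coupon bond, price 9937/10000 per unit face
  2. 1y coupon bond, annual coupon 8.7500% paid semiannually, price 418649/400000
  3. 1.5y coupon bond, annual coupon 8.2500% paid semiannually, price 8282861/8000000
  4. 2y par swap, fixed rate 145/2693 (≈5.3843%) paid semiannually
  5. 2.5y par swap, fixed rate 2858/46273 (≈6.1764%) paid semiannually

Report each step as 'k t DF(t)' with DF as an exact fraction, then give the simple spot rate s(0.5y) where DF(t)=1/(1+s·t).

step 1 [0.5y] zero: DF = P = 9937/10000 ≈ 0.993700
step 2 [1y] bond c/2=7/160: DF=(418649/400000 − 7/160·(0.993700))/(1+7/160) = 9611/10000 ≈ 0.961100
step 3 [1.5y] bond c/2=33/800: DF=(8282861/8000000 − 33/800·(0.993700+0.961100))/(1+33/800) = 9169/10000 ≈ 0.916900
step 4 [2y] swap r/2=145/5386: DF=(1 − 145/5386·(0.993700+0.961100+0.916900))/(1+145/5386) = 1797/2000 ≈ 0.898500
step 5 [2.5y] swap r/2=1429/46273: DF=(1 − 1429/46273·(0.993700+0.961100+0.916900+0.898500))/(1+1429/46273) = 8571/10000 ≈ 0.857100

1 1/2 9937/10000
2 1 9611/10000
3 3/2 9169/10000
4 2 1797/2000
5 5/2 8571/10000
s(0.5y) = (1/(9937/10000) − 1)/(1/2) = 126/9937 ≈ 1.2680%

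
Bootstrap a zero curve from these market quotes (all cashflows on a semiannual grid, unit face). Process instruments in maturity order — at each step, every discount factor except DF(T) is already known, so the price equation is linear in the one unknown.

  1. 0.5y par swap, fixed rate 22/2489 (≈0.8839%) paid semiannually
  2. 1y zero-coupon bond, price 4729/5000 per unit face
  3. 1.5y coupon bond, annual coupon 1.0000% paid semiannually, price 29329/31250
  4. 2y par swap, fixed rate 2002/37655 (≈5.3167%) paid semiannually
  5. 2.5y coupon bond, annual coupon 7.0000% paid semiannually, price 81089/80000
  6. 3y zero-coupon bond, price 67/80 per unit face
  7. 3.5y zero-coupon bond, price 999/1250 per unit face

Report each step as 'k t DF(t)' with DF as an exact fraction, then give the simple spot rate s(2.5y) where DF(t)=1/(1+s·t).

1 1/2 2489/2500
2 1 4729/5000
3 3/2 4621/5000
4 2 8999/10000
5 5/2 213/250
6 3 67/80
7 7/2 999/1250
s(2.5y) = (1/(213/250) − 1)/(5/2) = 74/1065 ≈ 6.9484%

step 1 [0.5y] swap r/2=11/2489: DF=(1 − 11/2489·(0))/(1+11/2489) = 2489/2500 ≈ 0.995600
step 2 [1y] zero: DF = P = 4729/5000 ≈ 0.945800
step 3 [1.5y] bond c/2=1/200: DF=(29329/31250 − 1/200·(0.995600+0.945800))/(1+1/200) = 4621/5000 ≈ 0.924200
step 4 [2y] swap r/2=1001/37655: DF=(1 − 1001/37655·(0.995600+0.945800+0.924200))/(1+1001/37655) = 8999/10000 ≈ 0.899900
step 5 [2.5y] bond c/2=7/200: DF=(81089/80000 − 7/200·(0.995600+0.945800+0.924200+0.899900))/(1+7/200) = 213/250 ≈ 0.852000
step 6 [3y] zero: DF = P = 67/80 ≈ 0.837500
step 7 [3.5y] zero: DF = P = 999/1250 ≈ 0.799200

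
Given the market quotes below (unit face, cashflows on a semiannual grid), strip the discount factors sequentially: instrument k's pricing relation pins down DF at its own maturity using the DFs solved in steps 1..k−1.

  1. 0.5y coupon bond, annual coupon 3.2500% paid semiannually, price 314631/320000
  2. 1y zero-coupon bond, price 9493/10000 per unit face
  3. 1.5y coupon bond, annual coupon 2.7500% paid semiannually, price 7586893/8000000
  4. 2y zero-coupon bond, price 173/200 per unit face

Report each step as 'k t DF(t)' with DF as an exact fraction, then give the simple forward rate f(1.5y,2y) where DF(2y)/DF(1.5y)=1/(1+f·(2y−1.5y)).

step 1 [0.5y] bond c/2=13/800: DF=(314631/320000 − 13/800·(0))/(1+13/800) = 387/400 ≈ 0.967500
step 2 [1y] zero: DF = P = 9493/10000 ≈ 0.949300
step 3 [1.5y] bond c/2=11/800: DF=(7586893/8000000 − 11/800·(0.967500+0.949300))/(1+11/800) = 1819/2000 ≈ 0.909500
step 4 [2y] zero: DF = P = 173/200 ≈ 0.865000

1 1/2 387/400
2 1 9493/10000
3 3/2 1819/2000
4 2 173/200
f(1.5y,2y) = ((1819/2000)/(173/200) − 1)/(1/2) = 89/865 ≈ 10.2890%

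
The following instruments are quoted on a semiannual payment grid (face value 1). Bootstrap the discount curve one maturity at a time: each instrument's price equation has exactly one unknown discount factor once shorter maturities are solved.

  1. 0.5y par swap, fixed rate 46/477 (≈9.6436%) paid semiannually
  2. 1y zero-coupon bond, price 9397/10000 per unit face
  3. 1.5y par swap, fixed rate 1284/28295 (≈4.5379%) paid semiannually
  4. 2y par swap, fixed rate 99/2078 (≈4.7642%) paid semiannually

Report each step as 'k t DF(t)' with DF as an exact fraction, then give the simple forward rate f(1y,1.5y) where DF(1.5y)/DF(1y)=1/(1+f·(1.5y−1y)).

1 1/2 477/500
2 1 9397/10000
3 3/2 4679/5000
4 2 9109/10000
f(1y,1.5y) = ((9397/10000)/(4679/5000) − 1)/(1/2) = 39/4679 ≈ 0.8335%

step 1 [0.5y] swap r/2=23/477: DF=(1 − 23/477·(0))/(1+23/477) = 477/500 ≈ 0.954000
step 2 [1y] zero: DF = P = 9397/10000 ≈ 0.939700
step 3 [1.5y] swap r/2=642/28295: DF=(1 − 642/28295·(0.954000+0.939700))/(1+642/28295) = 4679/5000 ≈ 0.935800
step 4 [2y] swap r/2=99/4156: DF=(1 − 99/4156·(0.954000+0.939700+0.935800))/(1+99/4156) = 9109/10000 ≈ 0.910900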